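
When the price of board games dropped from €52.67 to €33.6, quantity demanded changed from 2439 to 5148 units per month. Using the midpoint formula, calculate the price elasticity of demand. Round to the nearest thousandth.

-1.615

%Δq = (5148 − 2439)/[(2439 + 5148)/2] = 2709/3793.5 ≈ 0.7141.
%ΔP = (33.6 − 52.67)/[(52.67 + 33.6)/2] = -19.07/43.135 ≈ -0.4421.
Arc elasticity E = %Δq/%ΔP ≈ 0.7141/-0.4421 ≈ -1.615.
|E| > 1: demand is elastic over this range.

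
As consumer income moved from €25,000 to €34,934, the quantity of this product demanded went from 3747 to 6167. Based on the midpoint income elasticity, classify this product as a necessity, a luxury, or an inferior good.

luxury

%ΔQ = (6167 − 3747)/[(3747+6167)/2] = 2420/4957 ≈ 0.4882.
%ΔI = (34,934 − 25,000)/[(25,000+34,934)/2] = 9934/29967 ≈ 0.3315.
E_I = %ΔQ/%ΔI ≈ 1.473.
E_I > 1: normal good (luxury).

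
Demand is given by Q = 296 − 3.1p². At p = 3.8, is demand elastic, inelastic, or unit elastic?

At p = 3.8, Q = 251.236.
dQ/dp = −2·3.1·p = −23.56.
Point elasticity E = (dQ/dp)·(p/Q) = -23.56 × 3.8/251.236 ≈ -0.356.
|E| ≈ 0.356 < 1, so demand is inelastic.

inelastic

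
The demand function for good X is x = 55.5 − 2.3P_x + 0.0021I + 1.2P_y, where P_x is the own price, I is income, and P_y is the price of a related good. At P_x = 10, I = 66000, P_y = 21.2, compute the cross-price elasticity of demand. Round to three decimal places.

At the given point, x = 55.5 − 2.3(10) + 0.0021(66000) + 1.2(21.2) = 55.5 − 23 + 138.6 + 25.44 = 196.54.
∂x/∂P_y = +1.2, so E_xy = 1.2·(21.2/196.54) ≈ 0.129.
E_xy > 0: the goods are substitutes.

0.129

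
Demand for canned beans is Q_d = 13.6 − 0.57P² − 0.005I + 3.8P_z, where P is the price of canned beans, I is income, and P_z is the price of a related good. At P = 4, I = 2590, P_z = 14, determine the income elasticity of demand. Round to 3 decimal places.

-0.290

First evaluate Q_d: 13.6 − 0.57(4)² − 0.005(2590) + 3.8(14) = 13.6 − 9.12 − 12.95 + 53.2 = 44.73.
∂Q_d/∂I = −0.005, so E_I = -0.005·(2590/44.73) ≈ -0.290.
E_I < 0: inferior good.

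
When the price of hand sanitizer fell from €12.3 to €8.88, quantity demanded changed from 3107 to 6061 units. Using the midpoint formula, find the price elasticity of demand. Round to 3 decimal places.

-1.995

%Δq = (6061 − 3107)/[(3107 + 6061)/2] = 2954/4584 ≈ 0.6444.
%Δp = (8.88 − 12.3)/[(12.3 + 8.88)/2] = -3.42/10.59 ≈ -0.3229.
Arc elasticity E = %Δq/%Δp ≈ 0.6444/-0.3229 ≈ -1.995.
|E| > 1: demand is elastic over this range.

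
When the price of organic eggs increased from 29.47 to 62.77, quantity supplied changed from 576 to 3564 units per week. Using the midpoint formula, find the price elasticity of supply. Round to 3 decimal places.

1.999

%Δq = (3564 − 576)/[(576 + 3564)/2] = 2988/2070 ≈ 1.4435.
%Δp = (62.77 − 29.47)/[(29.47 + 62.77)/2] = 33.3/46.12 ≈ 0.7220.
Arc elasticity E = %Δq/%Δp ≈ 1.4435/0.7220 ≈ 1.999.
|E| > 1: supply is elastic over this range.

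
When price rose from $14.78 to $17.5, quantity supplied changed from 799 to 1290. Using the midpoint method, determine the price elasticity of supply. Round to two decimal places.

%ΔQ = (1290 − 799)/[(799 + 1290)/2] = 491/1044.5 ≈ 0.4701.
%ΔP = (17.5 − 14.78)/[(14.78 + 17.5)/2] = 2.72/16.14 ≈ 0.1685.
Arc elasticity E = %ΔQ/%ΔP ≈ 0.4701/0.1685 ≈ 2.79.
|E| > 1: supply is elastic over this range.

2.79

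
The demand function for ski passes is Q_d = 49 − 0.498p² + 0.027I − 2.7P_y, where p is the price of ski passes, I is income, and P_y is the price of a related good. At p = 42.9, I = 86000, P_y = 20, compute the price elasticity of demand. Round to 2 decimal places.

At the given point, Q_d = 49 − 0.498(42.9)² + 0.027(86000) − 2.7(20) = 49 − 916.5242 + 2322 − 54 = 1400.4758.
∂Q_d/∂p = −2·0.498·p = -42.7284, so E_p = -42.7284·(42.9/1400.4758) ≈ -1.31.
|E_p| > 1: demand is elastic.

-1.31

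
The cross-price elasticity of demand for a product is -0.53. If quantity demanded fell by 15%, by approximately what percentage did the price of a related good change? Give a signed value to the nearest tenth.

%ΔQ ≈ E × %ΔP_y ⇒ %ΔP_y = %ΔQ / E = (-15%)/(-0.53) ≈ 28.3%.

28.3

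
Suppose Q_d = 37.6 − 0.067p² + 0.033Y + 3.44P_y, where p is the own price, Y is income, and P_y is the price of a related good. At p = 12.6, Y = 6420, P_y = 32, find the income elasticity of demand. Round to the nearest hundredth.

0.61

Q_d = 37.6 − 0.067(12.6)² + 0.033(6420) + 3.44(32) = 37.6 − 10.6369 + 211.86 + 110.08 = 348.9031.
∂Q_d/∂Y = +0.033, so E_I = 0.033·(6420/348.9031) ≈ 0.61.
E_I ∈ (0,1): normal good (necessity).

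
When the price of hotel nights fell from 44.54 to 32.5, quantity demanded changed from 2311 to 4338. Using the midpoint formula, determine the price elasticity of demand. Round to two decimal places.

%Δq = (4338 − 2311)/[(2311 + 4338)/2] = 2027/3324.5 ≈ 0.6097.
%Δp = (32.5 − 44.54)/[(44.54 + 32.5)/2] = -12.04/38.52 ≈ -0.3126.
Arc elasticity E = %Δq/%Δp ≈ 0.6097/-0.3126 ≈ -1.95.
|E| > 1: demand is elastic over this range.

-1.95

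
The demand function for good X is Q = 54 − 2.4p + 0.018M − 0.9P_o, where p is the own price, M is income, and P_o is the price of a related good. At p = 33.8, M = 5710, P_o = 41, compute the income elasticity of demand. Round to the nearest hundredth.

First evaluate Q: 54 − 2.4(33.8) + 0.018(5710) − 0.9(41) = 54 − 81.12 + 102.78 − 36.9 = 38.76.
∂Q/∂M = +0.018, so E_I = 0.018·(5710/38.76) ≈ 2.65.
E_I > 1: normal good (luxury).

2.65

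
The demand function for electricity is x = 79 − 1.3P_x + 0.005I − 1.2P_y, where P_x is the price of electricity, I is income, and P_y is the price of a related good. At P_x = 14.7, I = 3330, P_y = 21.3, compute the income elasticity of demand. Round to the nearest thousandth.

Substituting, x = 79 − 1.3(14.7) + 0.005(3330) − 1.2(21.3) = 79 − 19.11 + 16.65 − 25.56 = 50.98.
∂x/∂I = +0.005, so E_I = 0.005·(3330/50.98) ≈ 0.327.
E_I ∈ (0,1): normal good (necessity).

0.327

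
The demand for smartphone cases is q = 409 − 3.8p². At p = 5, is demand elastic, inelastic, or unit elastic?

At p = 5, q = 314.
dq/dp = −2·3.8·p = −38.
Point elasticity E = (dq/dp)·(p/q) = -38 × 5/314 ≈ -0.605.
|E| ≈ 0.605 < 1, so demand is inelastic.

inelastic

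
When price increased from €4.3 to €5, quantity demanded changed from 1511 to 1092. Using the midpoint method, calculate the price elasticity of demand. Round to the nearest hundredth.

%ΔQ = (1092 − 1511)/[(1511 + 1092)/2] = -419/1301.5 ≈ -0.3219.
%Δp = (5 − 4.3)/[(4.3 + 5)/2] = 0.7/4.65 ≈ 0.1505.
Arc elasticity E = %ΔQ/%Δp ≈ -0.3219/0.1505 ≈ -2.14.
|E| > 1: demand is elastic over this range.

-2.14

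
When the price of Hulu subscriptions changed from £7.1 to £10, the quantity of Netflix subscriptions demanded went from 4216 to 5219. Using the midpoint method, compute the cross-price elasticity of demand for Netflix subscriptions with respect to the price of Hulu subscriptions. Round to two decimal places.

0.63

%ΔQ_x = (5219 − 4216)/[(4216+5219)/2] = 1003/4717.5 ≈ 0.2126.
%ΔP_y = (10 − 7.1)/[(7.1+10)/2] ≈ 0.3392.
E_xy = 0.2126/0.3392 ≈ 0.63.
E_xy > 0, so Netflix subscriptions and Hulu subscriptions are substitutes.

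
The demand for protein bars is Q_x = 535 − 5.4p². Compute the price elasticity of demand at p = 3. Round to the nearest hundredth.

At p = 3, Q_x = 486.4.
dQ_x/dp = −2·5.4·p = −32.4.
Point elasticity E = (dQ_x/dp)·(p/Q_x) = -32.4 × 3/486.4 ≈ -0.20.
|E| < 1, so demand is inelastic at this price.

-0.20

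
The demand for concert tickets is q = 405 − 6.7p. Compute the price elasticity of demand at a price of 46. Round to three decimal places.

-3.184

At p = 46, q = 96.8.
dq/dp = −6.7.
Point elasticity E = (dq/dp)·(p/q) = -6.7 × 46/96.8 ≈ -3.184.
|E| > 1, so demand is elastic at this price.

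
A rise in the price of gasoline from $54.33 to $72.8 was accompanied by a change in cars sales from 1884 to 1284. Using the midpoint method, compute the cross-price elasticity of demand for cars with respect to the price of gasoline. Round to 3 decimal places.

%ΔQ_x = (1284 − 1884)/[(1884+1284)/2] = -600/1584 ≈ -0.3788.
%ΔP_y = (72.8 − 54.33)/[(54.33+72.8)/2] ≈ 0.2906.
E_xy = -0.3788/0.2906 ≈ -1.304.
E_xy < 0, so cars and gasoline are complements.

-1.304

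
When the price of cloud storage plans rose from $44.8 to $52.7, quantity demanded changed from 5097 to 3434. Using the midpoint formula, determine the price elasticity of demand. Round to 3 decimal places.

%Δq = (3434 − 5097)/[(5097 + 3434)/2] = -1663/4265.5 ≈ -0.3899.
%ΔP = (52.7 − 44.8)/[(44.8 + 52.7)/2] = 7.9/48.75 ≈ 0.1621.
Arc elasticity E = %Δq/%ΔP ≈ -0.3899/0.1621 ≈ -2.406.
|E| > 1: demand is elastic over this range.

-2.406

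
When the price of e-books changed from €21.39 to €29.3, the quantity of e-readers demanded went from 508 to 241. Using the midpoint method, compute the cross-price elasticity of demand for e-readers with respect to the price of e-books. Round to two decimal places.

-2.28

%ΔQ_x = (241 − 508)/[(508+241)/2] = -267/374.5 ≈ -0.7130.
%ΔP_y = (29.3 − 21.39)/[(21.39+29.3)/2] ≈ 0.3121.
E_xy = -0.7130/0.3121 ≈ -2.28.
E_xy < 0, so e-readers and e-books are complements.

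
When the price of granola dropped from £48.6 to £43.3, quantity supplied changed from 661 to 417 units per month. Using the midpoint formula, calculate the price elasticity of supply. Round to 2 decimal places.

%ΔQ = (417 − 661)/[(661 + 417)/2] = -244/539 ≈ -0.4527.
%ΔP = (43.3 − 48.6)/[(48.6 + 43.3)/2] = -5.3/45.95 ≈ -0.1153.
Arc elasticity E = %ΔQ/%ΔP ≈ -0.4527/-0.1153 ≈ 3.92.
|E| > 1: supply is elastic over this range.

3.92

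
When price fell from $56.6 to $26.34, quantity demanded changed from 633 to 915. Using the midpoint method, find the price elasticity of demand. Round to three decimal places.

%ΔQ = (915 − 633)/[(633 + 915)/2] = 282/774 ≈ 0.3643.
%Δp = (26.34 − 56.6)/[(56.6 + 26.34)/2] = -30.26/41.47 ≈ -0.7297.
Arc elasticity E = %ΔQ/%Δp ≈ 0.3643/-0.7297 ≈ -0.499.
|E| < 1: demand is inelastic over this range.

-0.499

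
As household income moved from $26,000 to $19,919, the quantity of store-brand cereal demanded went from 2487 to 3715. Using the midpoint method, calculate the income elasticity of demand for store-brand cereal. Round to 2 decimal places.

-1.50

%ΔQ = (3715 − 2487)/[(2487+3715)/2] = 1228/3101 ≈ 0.3960.
%ΔI = (19,919 − 26,000)/[(26,000+19,919)/2] = -6081/22959.5 ≈ -0.2649.
E_I = %ΔQ/%ΔI ≈ -1.50.
E_I < 0: inferior good.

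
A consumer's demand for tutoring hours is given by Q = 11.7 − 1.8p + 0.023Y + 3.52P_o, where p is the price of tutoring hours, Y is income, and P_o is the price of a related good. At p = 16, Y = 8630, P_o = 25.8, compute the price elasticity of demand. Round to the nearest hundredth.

At the given point, Q = 11.7 − 1.8(16) + 0.023(8630) + 3.52(25.8) = 11.7 − 28.8 + 198.49 + 90.816 = 272.206.
∂Q/∂p = −1.8, so E_p = (−1.8)·(16/272.206) ≈ -0.11.
|E_p| < 1: demand is inelastic.

-0.11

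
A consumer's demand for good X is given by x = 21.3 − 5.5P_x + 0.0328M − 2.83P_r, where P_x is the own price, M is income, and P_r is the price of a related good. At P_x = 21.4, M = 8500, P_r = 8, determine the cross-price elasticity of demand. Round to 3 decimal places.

Substituting, x = 21.3 − 5.5(21.4) + 0.0328(8500) − 2.83(8) = 21.3 − 117.7 + 278.8 − 22.64 = 159.76.
∂x/∂P_r = −2.83, so E_xy = -2.83·(8/159.76) ≈ -0.142.
E_xy < 0: the goods are complements.

-0.142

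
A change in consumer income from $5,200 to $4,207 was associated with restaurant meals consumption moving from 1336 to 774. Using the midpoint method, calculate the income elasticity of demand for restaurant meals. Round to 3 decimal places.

%ΔQ = (774 − 1336)/[(1336+774)/2] = -562/1055 ≈ -0.5327.
%ΔM = (4,207 − 5,200)/[(5,200+4,207)/2] = -993/4703.5 ≈ -0.2111.
E_I = %ΔQ/%ΔM ≈ 2.523.
E_I > 1: normal good (luxury).

2.523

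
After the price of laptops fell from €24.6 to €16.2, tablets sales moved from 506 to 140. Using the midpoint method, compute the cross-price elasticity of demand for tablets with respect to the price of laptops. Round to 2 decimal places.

2.75

%ΔQ_x = (140 − 506)/[(506+140)/2] = -366/323 ≈ -1.1331.
%ΔP_y = (16.2 − 24.6)/[(24.6+16.2)/2] ≈ -0.4118.
E_xy = -1.1331/-0.4118 ≈ 2.75.
E_xy > 0, so tablets and laptops are substitutes.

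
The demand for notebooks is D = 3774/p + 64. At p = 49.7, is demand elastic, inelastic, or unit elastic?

At p = 49.7, D = 139.9356.
dD/dp = −3774/p² = −1.5279.
Point elasticity E = (dD/dp)·(p/D) = -1.5279 × 49.7/139.9356 ≈ -0.543.
|E| ≈ 0.543 < 1, so demand is inelastic.

inelastic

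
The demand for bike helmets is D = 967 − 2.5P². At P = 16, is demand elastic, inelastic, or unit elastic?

elastic

At P = 16, D = 327.
dD/dP = −2·2.5·P = −80.
Point elasticity E = (dD/dP)·(P/D) = -80 × 16/327 ≈ -3.914.
|E| ≈ 3.914 > 1, so demand is elastic.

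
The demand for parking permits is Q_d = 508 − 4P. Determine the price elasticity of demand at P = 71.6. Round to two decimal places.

-1.29

At P = 71.6, Q_d = 221.6.
dQ_d/dP = −4.
Point elasticity E = (dQ_d/dP)·(P/Q_d) = -4 × 71.6/221.6 ≈ -1.29.
|E| > 1, so demand is elastic at this price.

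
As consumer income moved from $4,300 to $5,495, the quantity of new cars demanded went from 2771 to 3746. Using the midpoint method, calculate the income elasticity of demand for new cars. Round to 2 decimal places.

%ΔQ = (3746 − 2771)/[(2771+3746)/2] = 975/3258.5 ≈ 0.2992.
%ΔM = (5,495 − 4,300)/[(4,300+5,495)/2] = 1195/4897.5 ≈ 0.2440.
E_I = %ΔQ/%ΔM ≈ 1.23.
E_I > 1: normal good (luxury).

1.23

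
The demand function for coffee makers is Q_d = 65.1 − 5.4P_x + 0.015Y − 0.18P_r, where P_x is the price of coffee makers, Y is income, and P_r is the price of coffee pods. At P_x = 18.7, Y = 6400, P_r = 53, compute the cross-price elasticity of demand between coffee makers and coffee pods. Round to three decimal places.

First evaluate Q_d: 65.1 − 5.4(18.7) + 0.015(6400) − 0.18(53) = 65.1 − 100.98 + 96 − 9.54 = 50.58.
∂Q_d/∂P_r = −0.18, so E_xy = -0.18·(53/50.58) ≈ -0.189.
E_xy < 0: the goods are complements.

-0.189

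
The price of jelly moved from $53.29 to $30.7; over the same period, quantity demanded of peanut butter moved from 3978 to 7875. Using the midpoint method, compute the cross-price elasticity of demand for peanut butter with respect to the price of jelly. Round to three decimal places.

%ΔQ_x = (7875 − 3978)/[(3978+7875)/2] = 3897/5926.5 ≈ 0.6576.
%ΔP_y = (30.7 − 53.29)/[(53.29+30.7)/2] ≈ -0.5379.
E_xy = 0.6576/-0.5379 ≈ -1.222.
E_xy < 0, so peanut butter and jelly are complements.

-1.222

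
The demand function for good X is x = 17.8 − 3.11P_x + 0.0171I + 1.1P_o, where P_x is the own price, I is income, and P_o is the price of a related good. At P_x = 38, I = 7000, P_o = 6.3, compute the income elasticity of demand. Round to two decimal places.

4.56

First evaluate x: 17.8 − 3.11(38) + 0.0171(7000) + 1.1(6.3) = 17.8 − 118.18 + 119.7 + 6.93 = 26.25.
∂x/∂I = +0.0171, so E_I = 0.0171·(7000/26.25) ≈ 4.56.
E_I > 1: normal good (luxury).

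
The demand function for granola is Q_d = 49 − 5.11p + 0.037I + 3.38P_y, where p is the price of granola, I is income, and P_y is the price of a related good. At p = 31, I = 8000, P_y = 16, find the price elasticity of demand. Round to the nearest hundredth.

First evaluate Q_d: 49 − 5.11(31) + 0.037(8000) + 3.38(16) = 49 − 158.41 + 296 + 54.08 = 240.67.
∂Q_d/∂p = −5.11, so E_p = (−5.11)·(31/240.67) ≈ -0.66.
|E_p| < 1: demand is inelastic.

-0.66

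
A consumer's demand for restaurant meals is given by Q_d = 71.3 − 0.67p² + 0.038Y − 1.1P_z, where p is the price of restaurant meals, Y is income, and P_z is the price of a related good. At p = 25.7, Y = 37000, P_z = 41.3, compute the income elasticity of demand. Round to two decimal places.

1.42

Substituting, Q_d = 71.3 − 0.67(25.7)² + 0.038(37000) − 1.1(41.3) = 71.3 − 442.5283 + 1406 − 45.43 = 989.3417.
∂Q_d/∂Y = +0.038, so E_I = 0.038·(37000/989.3417) ≈ 1.42.
E_I > 1: normal good (luxury).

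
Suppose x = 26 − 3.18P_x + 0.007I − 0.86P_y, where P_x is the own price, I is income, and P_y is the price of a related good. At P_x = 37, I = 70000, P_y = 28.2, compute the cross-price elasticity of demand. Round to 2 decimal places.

Substituting, x = 26 − 3.18(37) + 0.007(70000) − 0.86(28.2) = 26 − 117.66 + 490 − 24.252 = 374.088.
∂x/∂P_y = −0.86, so E_xy = -0.86·(28.2/374.088) ≈ -0.06.
E_xy < 0: the goods are complements.

-0.06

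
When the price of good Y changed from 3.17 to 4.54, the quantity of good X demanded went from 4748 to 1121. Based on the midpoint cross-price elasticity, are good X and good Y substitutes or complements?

complements

%ΔQ_x = (1121 − 4748)/[(4748+1121)/2] = -3627/2934.5 ≈ -1.2360.
%ΔP_y = (4.54 − 3.17)/[(3.17+4.54)/2] ≈ 0.3554.
E_xy = -1.2360/0.3554 ≈ -3.478.
E_xy < 0, so the goods are complements.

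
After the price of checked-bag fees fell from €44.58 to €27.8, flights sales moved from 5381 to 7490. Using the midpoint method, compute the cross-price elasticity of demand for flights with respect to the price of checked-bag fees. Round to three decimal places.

%ΔQ_x = (7490 − 5381)/[(5381+7490)/2] = 2109/6435.5 ≈ 0.3277.
%ΔP_y = (27.8 − 44.58)/[(44.58+27.8)/2] ≈ -0.4637.
E_xy = 0.3277/-0.4637 ≈ -0.707.
E_xy < 0, so flights and checked-bag fees are complements.

-0.707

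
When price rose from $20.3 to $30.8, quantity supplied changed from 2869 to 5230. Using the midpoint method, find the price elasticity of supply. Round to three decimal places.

1.419

%Δq = (5230 − 2869)/[(2869 + 5230)/2] = 2361/4049.5 ≈ 0.5830.
%ΔP = (30.8 − 20.3)/[(20.3 + 30.8)/2] = 10.5/25.55 ≈ 0.4110.
Arc elasticity E = %Δq/%ΔP ≈ 0.5830/0.4110 ≈ 1.419.
|E| > 1: supply is elastic over this range.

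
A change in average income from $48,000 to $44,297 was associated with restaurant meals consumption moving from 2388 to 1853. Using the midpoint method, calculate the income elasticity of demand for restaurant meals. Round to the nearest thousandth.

3.144

%ΔQ = (1853 − 2388)/[(2388+1853)/2] = -535/2120.5 ≈ -0.2523.
%ΔI = (44,297 − 48,000)/[(48,000+44,297)/2] = -3703/46148.5 ≈ -0.0802.
E_I = %ΔQ/%ΔI ≈ 3.144.
E_I > 1: normal good (luxury).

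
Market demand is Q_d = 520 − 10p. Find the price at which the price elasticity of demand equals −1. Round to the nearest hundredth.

For linear demand Q_d = a − bp, E = −bp/(a − bp). |E| = 1 ⇒ bp = a − bp ⇒ p = a/(2b).
p = 520/(2·10) = 26.00.

26.00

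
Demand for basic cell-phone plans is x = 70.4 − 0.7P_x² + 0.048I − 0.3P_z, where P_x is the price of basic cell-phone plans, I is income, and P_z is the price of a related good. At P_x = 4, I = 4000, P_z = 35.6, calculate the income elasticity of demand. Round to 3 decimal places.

x = 70.4 − 0.7(4)² + 0.048(4000) − 0.3(35.6) = 70.4 − 11.2 + 192 − 10.68 = 240.52.
∂x/∂I = +0.048, so E_I = 0.048·(4000/240.52) ≈ 0.798.
E_I ∈ (0,1): normal good (necessity).

0.798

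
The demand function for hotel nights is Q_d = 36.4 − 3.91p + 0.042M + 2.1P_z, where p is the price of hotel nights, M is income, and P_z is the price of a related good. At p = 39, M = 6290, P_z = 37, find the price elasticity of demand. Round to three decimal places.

Evaluating quantity at (p, M, P_z) gives Q_d = 36.4 − 3.91(39) + 0.042(6290) + 2.1(37) = 36.4 − 152.49 + 264.18 + 77.7 = 225.79.
∂Q_d/∂p = −3.91, so E_p = (−3.91)·(39/225.79) ≈ -0.675.
|E_p| < 1: demand is inelastic.

-0.675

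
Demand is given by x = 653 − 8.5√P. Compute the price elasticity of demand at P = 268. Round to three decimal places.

-0.135

At P = 268, x = 513.849.
dx/dP = −8.5/(2√P) = −8.5/(2·16.3707).
Point elasticity E = (dx/dP)·(P/x) = -0.2596 × 268/513.849 ≈ -0.135.
|E| < 1, so demand is inelastic at this price.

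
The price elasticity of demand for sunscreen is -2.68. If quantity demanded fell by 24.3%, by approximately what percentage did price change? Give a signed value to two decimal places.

%ΔQ ≈ E × %ΔP ⇒ %ΔP = %ΔQ / E = (-24.3%)/(-2.68) ≈ 9.07%.

9.07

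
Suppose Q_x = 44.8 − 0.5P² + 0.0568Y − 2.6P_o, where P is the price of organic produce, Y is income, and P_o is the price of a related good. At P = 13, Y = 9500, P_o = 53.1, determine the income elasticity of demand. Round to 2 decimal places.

1.49

Evaluating quantity at (P, Y, P_o) gives Q_x = 44.8 − 0.5(13)² + 0.0568(9500) − 2.6(53.1) = 44.8 − 84.5 + 539.6 − 138.06 = 361.84.
∂Q_x/∂Y = +0.0568, so E_I = 0.0568·(9500/361.84) ≈ 1.49.
E_I > 1: normal good (luxury).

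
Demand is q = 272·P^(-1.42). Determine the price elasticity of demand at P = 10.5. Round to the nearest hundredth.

For a Cobb–Douglas (constant-elasticity) form q = A·P^α·…, the elasticity with respect to P equals the exponent α at every point.
Here the exponent on P is -1.42, so the price elasticity of demand is -1.42.

-1.42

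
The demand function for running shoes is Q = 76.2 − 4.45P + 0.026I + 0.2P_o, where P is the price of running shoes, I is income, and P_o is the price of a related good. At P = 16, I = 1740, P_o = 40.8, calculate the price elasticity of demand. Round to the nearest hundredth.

Substituting, Q = 76.2 − 4.45(16) + 0.026(1740) + 0.2(40.8) = 76.2 − 71.2 + 45.24 + 8.16 = 58.4.
∂Q/∂P = −4.45, so E_p = (−4.45)·(16/58.4) ≈ -1.22.
|E_p| > 1: demand is elastic.

-1.22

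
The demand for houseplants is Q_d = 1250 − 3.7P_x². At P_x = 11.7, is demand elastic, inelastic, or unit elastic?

At P_x = 11.7, Q_d = 743.507.
dQ_d/dP_x = −2·3.7·P_x = −86.58.
Point elasticity E = (dQ_d/dP_x)·(P_x/Q_d) = -86.58 × 11.7/743.507 ≈ -1.362.
|E| ≈ 1.362 > 1, so demand is elastic.

elastic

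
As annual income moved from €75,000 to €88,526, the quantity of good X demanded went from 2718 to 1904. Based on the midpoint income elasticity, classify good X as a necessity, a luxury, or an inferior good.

inferior

%ΔQ = (1904 − 2718)/[(2718+1904)/2] = -814/2311 ≈ -0.3522.
%ΔM = (88,526 − 75,000)/[(75,000+88,526)/2] = 13526/81763 ≈ 0.1654.
E_I = %ΔQ/%ΔM ≈ -2.129.
E_I < 0: inferior good.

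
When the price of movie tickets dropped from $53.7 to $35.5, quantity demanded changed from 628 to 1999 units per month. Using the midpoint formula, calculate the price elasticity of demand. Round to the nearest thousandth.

-2.558

%ΔQ = (1999 − 628)/[(628 + 1999)/2] = 1371/1313.5 ≈ 1.0438.
%Δp = (35.5 − 53.7)/[(53.7 + 35.5)/2] = -18.2/44.6 ≈ -0.4081.
Arc elasticity E = %ΔQ/%Δp ≈ 1.0438/-0.4081 ≈ -2.558.
|E| > 1: demand is elastic over this range.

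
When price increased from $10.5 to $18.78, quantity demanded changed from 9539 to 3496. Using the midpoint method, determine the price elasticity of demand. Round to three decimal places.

-1.639

%Δq = (3496 − 9539)/[(9539 + 3496)/2] = -6043/6517.5 ≈ -0.9272.
%Δp = (18.78 − 10.5)/[(10.5 + 18.78)/2] = 8.28/14.64 ≈ 0.5656.
Arc elasticity E = %Δq/%Δp ≈ -0.9272/0.5656 ≈ -1.639.
|E| > 1: demand is elastic over this range.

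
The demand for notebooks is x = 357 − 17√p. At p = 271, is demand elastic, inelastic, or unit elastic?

At p = 271, x = 77.1447.
dx/dp = −17/(2√p) = −17/(2·16.4621).
Point elasticity E = (dx/dp)·(p/x) = -0.5163 × 271/77.1447 ≈ -1.814.
|E| ≈ 1.814 > 1, so demand is elastic.

elastic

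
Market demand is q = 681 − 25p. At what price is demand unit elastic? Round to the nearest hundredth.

For linear demand q = a − bp, E = −bp/(a − bp). |E| = 1 ⇒ bp = a − bp ⇒ p = a/(2b).
p = 681/(2·25) = 13.62.

13.62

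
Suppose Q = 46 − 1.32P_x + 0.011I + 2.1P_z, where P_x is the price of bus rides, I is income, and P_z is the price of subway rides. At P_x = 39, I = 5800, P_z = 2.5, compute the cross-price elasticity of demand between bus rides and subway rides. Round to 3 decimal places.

At the given point, Q = 46 − 1.32(39) + 0.011(5800) + 2.1(2.5) = 46 − 51.48 + 63.8 + 5.25 = 63.57.
∂Q/∂P_z = +2.1, so E_xy = 2.1·(2.5/63.57) ≈ 0.083.
E_xy > 0: the goods are substitutes.

0.083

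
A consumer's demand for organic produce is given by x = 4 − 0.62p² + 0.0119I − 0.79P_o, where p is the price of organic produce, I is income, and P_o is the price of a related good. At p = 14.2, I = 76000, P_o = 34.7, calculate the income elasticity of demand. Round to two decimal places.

1.20

At the given point, x = 4 − 0.62(14.2)² + 0.0119(76000) − 0.79(34.7) = 4 − 125.0168 + 904.4 − 27.413 = 755.9702.
∂x/∂I = +0.0119, so E_I = 0.0119·(76000/755.9702) ≈ 1.20.
E_I > 1: normal good (luxury).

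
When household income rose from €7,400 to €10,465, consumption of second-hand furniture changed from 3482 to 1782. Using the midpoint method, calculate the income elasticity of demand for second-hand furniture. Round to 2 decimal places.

-1.88

%ΔQ = (1782 − 3482)/[(3482+1782)/2] = -1700/2632 ≈ -0.6459.
%ΔM = (10,465 − 7,400)/[(7,400+10,465)/2] = 3065/8932.5 ≈ 0.3431.
E_I = %ΔQ/%ΔM ≈ -1.88.
E_I < 0: inferior good.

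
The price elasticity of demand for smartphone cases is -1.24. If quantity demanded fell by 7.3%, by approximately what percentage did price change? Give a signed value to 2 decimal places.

%ΔQ ≈ E × %ΔP ⇒ %ΔP = %ΔQ / E = (-7.3%)/(-1.24) ≈ 5.89%.

5.89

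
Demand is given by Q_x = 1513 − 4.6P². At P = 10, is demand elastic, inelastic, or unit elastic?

inelastic

At P = 10, Q_x = 1053.
dQ_x/dP = −2·4.6·P = −92.
Point elasticity E = (dQ_x/dP)·(P/Q_x) = -92 × 10/1053 ≈ -0.874.
|E| ≈ 0.874 < 1, so demand is inelastic.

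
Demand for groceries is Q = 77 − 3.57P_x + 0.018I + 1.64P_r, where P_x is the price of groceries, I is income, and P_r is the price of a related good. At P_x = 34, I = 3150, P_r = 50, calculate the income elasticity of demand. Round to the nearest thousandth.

Q = 77 − 3.57(34) + 0.018(3150) + 1.64(50) = 77 − 121.38 + 56.7 + 82 = 94.32.
∂Q/∂I = +0.018, so E_I = 0.018·(3150/94.32) ≈ 0.601.
E_I ∈ (0,1): normal good (necessity).

0.601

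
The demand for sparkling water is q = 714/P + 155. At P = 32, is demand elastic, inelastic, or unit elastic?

inelastic

At P = 32, q = 177.3125.
dq/dP = −714/P² = −0.6973.
Point elasticity E = (dq/dP)·(P/q) = -0.6973 × 32/177.3125 ≈ -0.126.
|E| ≈ 0.126 < 1, so demand is inelastic.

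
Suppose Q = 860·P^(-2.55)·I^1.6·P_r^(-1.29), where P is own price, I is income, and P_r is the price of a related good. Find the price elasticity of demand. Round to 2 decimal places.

For a Cobb–Douglas (constant-elasticity) form Q = A·P^α·…, the elasticity with respect to P equals the exponent α at every point.
Here the exponent on P is -2.55, so the price elasticity of demand is -2.55.

-2.55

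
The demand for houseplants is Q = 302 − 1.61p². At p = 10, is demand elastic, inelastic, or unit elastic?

elastic

At p = 10, Q = 141.
dQ/dp = −2·1.61·p = −32.2.
Point elasticity E = (dQ/dp)·(p/Q) = -32.2 × 10/141 ≈ -2.284.
|E| ≈ 2.284 > 1, so demand is elastic.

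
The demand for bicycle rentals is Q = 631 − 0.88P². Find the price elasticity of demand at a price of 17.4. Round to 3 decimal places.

At P = 17.4, Q = 364.5712.
dQ/dP = −2·0.88·P = −30.624.
Point elasticity E = (dQ/dP)·(P/Q) = -30.624 × 17.4/364.5712 ≈ -1.462.
|E| > 1, so demand is elastic at this price.

-1.462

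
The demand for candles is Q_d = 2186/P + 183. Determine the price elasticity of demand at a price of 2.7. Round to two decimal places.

At P = 2.7, Q_d = 992.6296.
dQ_d/dP = −2186/P² = −299.8628.
Point elasticity E = (dQ_d/dP)·(P/Q_d) = -299.8628 × 2.7/992.6296 ≈ -0.82.
|E| < 1, so demand is inelastic at this price.

-0.82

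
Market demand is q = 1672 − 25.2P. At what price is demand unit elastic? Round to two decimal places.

33.17

For linear demand q = a − bP, E = −bP/(a − bP). |E| = 1 ⇒ bP = a − bP ⇒ P = a/(2b).
P = 1672/(2·25.2) ≈ 33.17.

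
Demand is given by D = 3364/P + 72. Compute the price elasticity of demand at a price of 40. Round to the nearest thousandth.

-0.539

At P = 40, D = 156.1.
dD/dP = −3364/P² = −2.1025.
Point elasticity E = (dD/dP)·(P/D) = -2.1025 × 40/156.1 ≈ -0.539.
|E| < 1, so demand is inelastic at this price.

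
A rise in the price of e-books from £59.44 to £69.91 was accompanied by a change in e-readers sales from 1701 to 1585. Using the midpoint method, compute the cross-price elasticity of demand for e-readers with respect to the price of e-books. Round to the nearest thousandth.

%ΔQ_x = (1585 − 1701)/[(1701+1585)/2] = -116/1643 ≈ -0.0706.
%ΔP_y = (69.91 − 59.44)/[(59.44+69.91)/2] ≈ 0.1619.
E_xy = -0.0706/0.1619 ≈ -0.436.
E_xy < 0, so e-readers and e-books are complements.

-0.436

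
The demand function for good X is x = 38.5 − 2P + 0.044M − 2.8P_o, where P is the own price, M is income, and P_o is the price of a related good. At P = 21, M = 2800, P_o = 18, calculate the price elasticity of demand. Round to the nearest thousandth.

Evaluating quantity at (P, M, P_o) gives x = 38.5 − 2(21) + 0.044(2800) − 2.8(18) = 38.5 − 42 + 123.2 − 50.4 = 69.3.
∂x/∂P = −2, so E_p = (−2)·(21/69.3) ≈ -0.606.
|E_p| < 1: demand is inelastic.

-0.606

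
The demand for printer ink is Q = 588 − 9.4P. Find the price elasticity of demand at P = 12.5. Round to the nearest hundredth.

At P = 12.5, Q = 470.5.
dQ/dP = −9.4.
Point elasticity E = (dQ/dP)·(P/Q) = -9.4 × 12.5/470.5 ≈ -0.25.
|E| < 1, so demand is inelastic at this price.

-0.25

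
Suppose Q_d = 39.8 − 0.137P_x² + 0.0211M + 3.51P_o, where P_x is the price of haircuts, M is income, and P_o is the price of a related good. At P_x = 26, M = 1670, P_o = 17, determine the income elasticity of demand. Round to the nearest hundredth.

0.84

At the given point, Q_d = 39.8 − 0.137(26)² + 0.0211(1670) + 3.51(17) = 39.8 − 92.612 + 35.237 + 59.67 = 42.095.
∂Q_d/∂M = +0.0211, so E_I = 0.0211·(1670/42.095) ≈ 0.84.
E_I ∈ (0,1): normal good (necessity).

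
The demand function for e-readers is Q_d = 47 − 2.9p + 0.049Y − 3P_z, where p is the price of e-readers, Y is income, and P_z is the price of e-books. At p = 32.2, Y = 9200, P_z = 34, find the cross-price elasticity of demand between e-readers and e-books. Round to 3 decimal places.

At the given point, Q_d = 47 − 2.9(32.2) + 0.049(9200) − 3(34) = 47 − 93.38 + 450.8 − 102 = 302.42.
∂Q_d/∂P_z = −3, so E_xy = -3·(34/302.42) ≈ -0.337.
E_xy < 0: the goods are complements.

-0.337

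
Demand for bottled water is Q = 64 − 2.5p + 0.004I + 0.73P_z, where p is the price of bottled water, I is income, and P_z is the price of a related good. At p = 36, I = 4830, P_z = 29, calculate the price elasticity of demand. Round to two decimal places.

-6.21

Evaluating quantity at (p, I, P_z) gives Q = 64 − 2.5(36) + 0.004(4830) + 0.73(29) = 64 − 90 + 19.32 + 21.17 = 14.49.
∂Q/∂p = −2.5, so E_p = (−2.5)·(36/14.49) ≈ -6.21.
|E_p| > 1: demand is elastic.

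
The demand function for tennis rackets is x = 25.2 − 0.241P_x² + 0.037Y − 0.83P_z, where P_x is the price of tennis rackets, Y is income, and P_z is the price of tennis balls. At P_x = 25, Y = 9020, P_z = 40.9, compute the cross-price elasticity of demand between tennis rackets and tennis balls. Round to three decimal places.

Substituting, x = 25.2 − 0.241(25)² + 0.037(9020) − 0.83(40.9) = 25.2 − 150.625 + 333.74 − 33.947 = 174.368.
∂x/∂P_z = −0.83, so E_xy = -0.83·(40.9/174.368) ≈ -0.195.
E_xy < 0: the goods are complements.

-0.195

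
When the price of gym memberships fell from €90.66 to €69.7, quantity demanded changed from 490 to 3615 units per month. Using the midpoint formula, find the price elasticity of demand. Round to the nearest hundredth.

%ΔQ = (3615 − 490)/[(490 + 3615)/2] = 3125/2052.5 ≈ 1.5225.
%Δp = (69.7 − 90.66)/[(90.66 + 69.7)/2] = -20.96/80.18 ≈ -0.2614.
Arc elasticity E = %ΔQ/%Δp ≈ 1.5225/-0.2614 ≈ -5.82.
|E| > 1: demand is elastic over this range.

-5.82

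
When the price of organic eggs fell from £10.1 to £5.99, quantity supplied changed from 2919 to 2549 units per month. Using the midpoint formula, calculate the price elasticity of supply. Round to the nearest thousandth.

%ΔQ = (2549 − 2919)/[(2919 + 2549)/2] = -370/2734 ≈ -0.1353.
%ΔP = (5.99 − 10.1)/[(10.1 + 5.99)/2] = -4.11/8.045 ≈ -0.5109.
Arc elasticity E = %ΔQ/%ΔP ≈ -0.1353/-0.5109 ≈ 0.265.
|E| < 1: supply is inelastic over this range.

0.265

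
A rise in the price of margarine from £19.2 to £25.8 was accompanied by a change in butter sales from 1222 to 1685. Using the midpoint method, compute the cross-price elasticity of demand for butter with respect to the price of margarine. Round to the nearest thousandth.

%ΔQ_x = (1685 − 1222)/[(1222+1685)/2] = 463/1453.5 ≈ 0.3185.
%ΔP_y = (25.8 − 19.2)/[(19.2+25.8)/2] ≈ 0.2933.
E_xy = 0.3185/0.2933 ≈ 1.086.
E_xy > 0, so butter and margarine are substitutes.

1.086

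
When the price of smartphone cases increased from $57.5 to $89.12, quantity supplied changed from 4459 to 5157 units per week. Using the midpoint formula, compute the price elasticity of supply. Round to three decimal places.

%ΔQ = (5157 − 4459)/[(4459 + 5157)/2] = 698/4808 ≈ 0.1452.
%Δp = (89.12 − 57.5)/[(57.5 + 89.12)/2] = 31.62/73.31 ≈ 0.4313.
Arc elasticity E = %ΔQ/%Δp ≈ 0.1452/0.4313 ≈ 0.337.
|E| < 1: supply is inelastic over this range.

0.337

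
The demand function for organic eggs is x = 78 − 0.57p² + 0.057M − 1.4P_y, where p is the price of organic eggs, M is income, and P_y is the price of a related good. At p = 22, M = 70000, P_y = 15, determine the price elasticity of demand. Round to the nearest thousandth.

x = 78 − 0.57(22)² + 0.057(70000) − 1.4(15) = 78 − 275.88 + 3990 − 21 = 3771.12.
∂x/∂p = −2·0.57·p = -25.08, so E_p = -25.08·(22/3771.12) ≈ -0.146.
|E_p| < 1: demand is inelastic.

-0.146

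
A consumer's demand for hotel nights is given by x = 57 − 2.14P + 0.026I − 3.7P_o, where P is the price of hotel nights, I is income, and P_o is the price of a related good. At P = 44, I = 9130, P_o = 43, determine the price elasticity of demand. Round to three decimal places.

First evaluate x: 57 − 2.14(44) + 0.026(9130) − 3.7(43) = 57 − 94.16 + 237.38 − 159.1 = 41.12.
∂x/∂P = −2.14, so E_p = (−2.14)·(44/41.12) ≈ -2.290.
|E_p| > 1: demand is elastic.

-2.290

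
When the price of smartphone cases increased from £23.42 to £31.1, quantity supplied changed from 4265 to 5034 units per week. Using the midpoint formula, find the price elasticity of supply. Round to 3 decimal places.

%ΔQ = (5034 − 4265)/[(4265 + 5034)/2] = 769/4649.5 ≈ 0.1654.
%ΔP = (31.1 − 23.42)/[(23.42 + 31.1)/2] = 7.68/27.26 ≈ 0.2817.
Arc elasticity E = %ΔQ/%ΔP ≈ 0.1654/0.2817 ≈ 0.587.
|E| < 1: supply is inelastic over this range.

0.587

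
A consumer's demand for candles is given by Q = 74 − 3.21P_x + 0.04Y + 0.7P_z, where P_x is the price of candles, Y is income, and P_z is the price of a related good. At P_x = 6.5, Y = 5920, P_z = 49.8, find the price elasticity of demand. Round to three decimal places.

-0.064

First evaluate Q: 74 − 3.21(6.5) + 0.04(5920) + 0.7(49.8) = 74 − 20.865 + 236.8 + 34.86 = 324.795.
∂Q/∂P_x = −3.21, so E_p = (−3.21)·(6.5/324.795) ≈ -0.064.
|E_p| < 1: demand is inelastic.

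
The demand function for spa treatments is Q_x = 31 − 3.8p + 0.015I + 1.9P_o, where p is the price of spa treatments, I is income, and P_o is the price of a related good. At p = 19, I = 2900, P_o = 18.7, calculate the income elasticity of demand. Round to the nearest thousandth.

1.150

Q_x = 31 − 3.8(19) + 0.015(2900) + 1.9(18.7) = 31 − 72.2 + 43.5 + 35.53 = 37.83.
∂Q_x/∂I = +0.015, so E_I = 0.015·(2900/37.83) ≈ 1.150.
E_I > 1: normal good (luxury).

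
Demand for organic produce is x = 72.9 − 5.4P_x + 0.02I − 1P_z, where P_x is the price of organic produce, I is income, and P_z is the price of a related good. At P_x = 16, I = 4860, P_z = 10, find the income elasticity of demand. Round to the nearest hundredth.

First evaluate x: 72.9 − 5.4(16) + 0.02(4860) − 1(10) = 72.9 − 86.4 + 97.2 − 10 = 73.7.
∂x/∂I = +0.02, so E_I = 0.02·(4860/73.7) ≈ 1.32.
E_I > 1: normal good (luxury).

1.32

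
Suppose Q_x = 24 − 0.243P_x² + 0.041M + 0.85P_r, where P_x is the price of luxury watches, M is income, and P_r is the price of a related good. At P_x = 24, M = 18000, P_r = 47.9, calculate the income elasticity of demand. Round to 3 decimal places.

Evaluating quantity at (P_x, M, P_r) gives Q_x = 24 − 0.243(24)² + 0.041(18000) + 0.85(47.9) = 24 − 139.968 + 738 + 40.715 = 662.747.
∂Q_x/∂M = +0.041, so E_I = 0.041·(18000/662.747) ≈ 1.114.
E_I > 1: normal good (luxury).

1.114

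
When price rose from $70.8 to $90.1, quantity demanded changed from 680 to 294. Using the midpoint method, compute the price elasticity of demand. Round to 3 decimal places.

-3.304

%ΔQ = (294 − 680)/[(680 + 294)/2] = -386/487 ≈ -0.7926.
%ΔP = (90.1 − 70.8)/[(70.8 + 90.1)/2] = 19.3/80.45 ≈ 0.2399.
Arc elasticity E = %ΔQ/%ΔP ≈ -0.7926/0.2399 ≈ -3.304.
|E| > 1: demand is elastic over this range.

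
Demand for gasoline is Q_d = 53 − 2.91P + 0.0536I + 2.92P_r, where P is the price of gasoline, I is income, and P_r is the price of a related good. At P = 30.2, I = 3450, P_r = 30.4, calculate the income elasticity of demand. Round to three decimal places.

At the given point, Q_d = 53 − 2.91(30.2) + 0.0536(3450) + 2.92(30.4) = 53 − 87.882 + 184.92 + 88.768 = 238.806.
∂Q_d/∂I = +0.0536, so E_I = 0.0536·(3450/238.806) ≈ 0.774.
E_I ∈ (0,1): normal good (necessity).

0.774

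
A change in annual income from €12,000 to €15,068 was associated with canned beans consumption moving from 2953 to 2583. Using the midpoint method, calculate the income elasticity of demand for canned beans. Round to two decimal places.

%ΔQ = (2583 − 2953)/[(2953+2583)/2] = -370/2768 ≈ -0.1337.
%ΔI = (15,068 − 12,000)/[(12,000+15,068)/2] = 3068/13534 ≈ 0.2267.
E_I = %ΔQ/%ΔI ≈ -0.59.
E_I < 0: inferior good.

-0.59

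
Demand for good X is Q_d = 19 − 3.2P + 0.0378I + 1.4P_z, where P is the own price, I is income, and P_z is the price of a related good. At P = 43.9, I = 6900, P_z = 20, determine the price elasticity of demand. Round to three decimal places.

At the given point, Q_d = 19 − 3.2(43.9) + 0.0378(6900) + 1.4(20) = 19 − 140.48 + 260.82 + 28 = 167.34.
∂Q_d/∂P = −3.2, so E_p = (−3.2)·(43.9/167.34) ≈ -0.839.
|E_p| < 1: demand is inelastic.

-0.839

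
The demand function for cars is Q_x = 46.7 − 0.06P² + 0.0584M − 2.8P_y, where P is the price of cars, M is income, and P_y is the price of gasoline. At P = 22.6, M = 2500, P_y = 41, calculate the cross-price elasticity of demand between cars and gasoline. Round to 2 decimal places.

Evaluating quantity at (P, M, P_y) gives Q_x = 46.7 − 0.06(22.6)² + 0.0584(2500) − 2.8(41) = 46.7 − 30.6456 + 146 − 114.8 = 47.2544.
∂Q_x/∂P_y = −2.8, so E_xy = -2.8·(41/47.2544) ≈ -2.43.
E_xy < 0: the goods are complements.

-2.43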